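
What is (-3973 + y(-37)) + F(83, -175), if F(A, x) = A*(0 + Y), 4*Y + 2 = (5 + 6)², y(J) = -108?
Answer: -6447/4 ≈ -1611.8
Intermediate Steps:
Y = 119/4 (Y = -½ + (5 + 6)²/4 = -½ + (¼)*11² = -½ + (¼)*121 = -½ + 121/4 = 119/4 ≈ 29.750)
F(A, x) = 119*A/4 (F(A, x) = A*(0 + 119/4) = A*(119/4) = 119*A/4)
(-3973 + y(-37)) + F(83, -175) = (-3973 - 108) + (119/4)*83 = -4081 + 9877/4 = -6447/4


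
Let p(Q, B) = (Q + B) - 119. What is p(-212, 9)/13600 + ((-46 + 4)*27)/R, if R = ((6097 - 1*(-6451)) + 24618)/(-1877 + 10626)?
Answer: -33735636263/126364400 ≈ -266.97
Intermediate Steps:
p(Q, B) = -119 + B + Q (p(Q, B) = (B + Q) - 119 = -119 + B + Q)
R = 37166/8749 (R = ((6097 + 6451) + 24618)/8749 = (12548 + 24618)*(1/8749) = 37166*(1/8749) = 37166/8749 ≈ 4.2480)
p(-212, 9)/13600 + ((-46 + 4)*27)/R = (-119 + 9 - 212)/13600 + ((-46 + 4)*27)/(37166/8749) = -322*1/13600 - 42*27*(8749/37166) = -161/6800 - 1134*8749/37166 = -161/6800 - 4960683/18583 = -33735636263/126364400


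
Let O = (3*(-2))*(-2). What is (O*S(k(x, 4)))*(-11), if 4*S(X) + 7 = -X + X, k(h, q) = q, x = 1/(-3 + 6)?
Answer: 231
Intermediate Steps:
x = 1/3 ≈ 0.33333
S(X) = -7/4 (S(X) = -7/4 + (-X + X)/4 = -7/4 + (1/4)*0 = -7/4 + 0 = -7/4)
O = 12 (O = -6*(-2) = 12)
(O*S(k(x, 4)))*(-11) = (12*(-7/4))*(-11) = -21*(-11) = 231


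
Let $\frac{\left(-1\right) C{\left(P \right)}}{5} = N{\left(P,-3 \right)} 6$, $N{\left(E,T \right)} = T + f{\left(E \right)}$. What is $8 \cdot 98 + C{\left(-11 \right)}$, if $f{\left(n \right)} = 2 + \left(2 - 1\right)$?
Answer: $784$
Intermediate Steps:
$f{\left(n \right)} = 3$ ($f{\left(n \right)} = 2 + 1 = 3$)
$N{\left(E,T \right)} = 3 + T$ ($N{\left(E,T \right)} = T + 3 = 3 + T$)
$C{\left(P \right)} = 0$ ($C{\left(P \right)} = - 5 \left(3 - 3\right) 6 = - 5 \cdot 0 \cdot 6 = \left(-5\right) 0 = 0$)
$8 \cdot 98 + C{\left(-11 \right)} = 8 \cdot 98 + 0 = 784 + 0 = 784$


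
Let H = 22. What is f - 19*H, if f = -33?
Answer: -451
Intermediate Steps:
f - 19*H = -33 - 19*22 = -33 - 418 = -451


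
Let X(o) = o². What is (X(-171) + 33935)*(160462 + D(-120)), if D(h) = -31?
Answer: 10135388856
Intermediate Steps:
(X(-171) + 33935)*(160462 + D(-120)) = ((-171)² + 33935)*(160462 - 31) = (29241 + 33935)*160431 = 63176*160431 = 10135388856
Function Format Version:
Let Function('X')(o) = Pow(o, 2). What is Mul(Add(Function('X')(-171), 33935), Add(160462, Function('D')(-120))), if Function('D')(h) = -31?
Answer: 10135388856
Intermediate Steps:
Mul(Add(Function('X')(-171), 33935), Add(160462, Function('D')(-120))) = Mul(Add(Pow(-171, 2), 33935), Add(160462, -31)) = Mul(Add(29241, 33935), 160431) = Mul(63176, 160431) = 10135388856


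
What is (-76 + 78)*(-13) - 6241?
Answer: -6267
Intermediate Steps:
(-76 + 78)*(-13) - 6241 = 2*(-13) - 6241 = -26 - 6241 = -6267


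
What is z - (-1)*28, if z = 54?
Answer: 82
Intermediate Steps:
z - (-1)*28 = 54 - (-1)*28 = 54 - 1*(-28) = 54 + 28 = 82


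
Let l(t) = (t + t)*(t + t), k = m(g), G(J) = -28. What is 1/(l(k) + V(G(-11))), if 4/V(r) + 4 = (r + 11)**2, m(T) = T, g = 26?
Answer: 285/770644 ≈ 0.00036982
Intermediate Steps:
k = 26
l(t) = 4*t**2 (l(t) = (2*t)*(2*t) = 4*t**2)
V(r) = 4/(-4 + (11 + r)**2) (V(r) = 4/(-4 + (r + 11)**2) = 4/(-4 + (11 + r)**2))
1/(l(k) + V(G(-11))) = 1/(4*26**2 + 4/(-4 + (11 - 28)**2)) = 1/(4*676 + 4/(-4 + (-17)**2)) = 1/(2704 + 4/(-4 + 289)) = 1/(2704 + 4/285) = 1/(770644/285) = 285/770644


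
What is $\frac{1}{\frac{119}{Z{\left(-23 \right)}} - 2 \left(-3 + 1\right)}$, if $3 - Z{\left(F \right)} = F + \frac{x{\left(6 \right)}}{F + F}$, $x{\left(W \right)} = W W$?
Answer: $\frac{88}{743} \approx 0.11844$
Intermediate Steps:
$x{\left(W \right)} = W^{2}$
$Z{\left(F \right)} = 3 - F - \frac{18}{F}$ ($Z{\left(F \right)} = 3 - \left(F + \frac{6^{2}}{F + F}\right) = 3 - \left(F + \frac{1}{2 F} 36\right) = 3 - \left(F + \frac{18}{F}\right) = 3 - F - \frac{18}{F}$)
$\frac{1}{\frac{119}{Z{\left(-23 \right)}} - 2 \left(-3 + 1\right)} = \frac{1}{\frac{119}{3 - -23 - \frac{18}{-23}} - 2 \left(-3 + 1\right)} = \frac{1}{\frac{119}{3 + 23 - - \frac{18}{23}} - -4} = \frac{1}{\frac{119}{3 + 23 + \frac{18}{23}} + 4} = \frac{1}{\frac{119}{\frac{616}{23}} + 4} = \frac{1}{119 \cdot \frac{23}{616} + 4} = \frac{1}{\frac{391}{88} + 4} = \frac{1}{\frac{743}{88}} = \frac{88}{743}$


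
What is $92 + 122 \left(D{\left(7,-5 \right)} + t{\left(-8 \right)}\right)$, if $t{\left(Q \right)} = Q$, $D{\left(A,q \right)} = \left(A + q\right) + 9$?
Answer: $458$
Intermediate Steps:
$D{\left(A,q \right)} = 9 + A + q$
$92 + 122 \left(D{\left(7,-5 \right)} + t{\left(-8 \right)}\right) = 92 + 122 \left(\left(9 + 7 - 5\right) - 8\right) = 92 + 122 \left(11 - 8\right) = 92 + 122 \cdot 3 = 92 + 366 = 458$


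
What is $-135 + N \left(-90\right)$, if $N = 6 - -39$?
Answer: $-4185$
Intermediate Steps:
$N = 45$ ($N = 6 + 39 = 45$)
$-135 + N \left(-90\right) = -135 + 45 \left(-90\right) = -135 - 4050 = -4185$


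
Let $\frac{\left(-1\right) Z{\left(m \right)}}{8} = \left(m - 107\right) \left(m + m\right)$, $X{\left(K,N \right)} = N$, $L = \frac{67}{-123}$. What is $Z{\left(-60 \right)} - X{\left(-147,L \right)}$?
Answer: $- \frac{19719293}{123} \approx -1.6032 \cdot 10^{5}$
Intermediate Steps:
$L = - \frac{67}{123}$ ($L = 67 \left(- \frac{1}{123}\right) = - \frac{67}{123} \approx -0.54472$)
$Z{\left(m \right)} = - 16 m \left(-107 + m\right)$ ($Z{\left(m \right)} = - 8 \left(m - 107\right) \left(m + m\right) = - 8 \left(-107 + m\right) 2 m = - 8 \cdot 2 m \left(-107 + m\right) = - 16 m \left(-107 + m\right)$)
$Z{\left(-60 \right)} - X{\left(-147,L \right)} = 16 \left(-60\right) \left(107 - -60\right) - - \frac{67}{123} = 16 \left(-60\right) \left(107 + 60\right) + \frac{67}{123} = 16 \left(-60\right) 167 + \frac{67}{123} = -160320 + \frac{67}{123} = - \frac{19719293}{123}$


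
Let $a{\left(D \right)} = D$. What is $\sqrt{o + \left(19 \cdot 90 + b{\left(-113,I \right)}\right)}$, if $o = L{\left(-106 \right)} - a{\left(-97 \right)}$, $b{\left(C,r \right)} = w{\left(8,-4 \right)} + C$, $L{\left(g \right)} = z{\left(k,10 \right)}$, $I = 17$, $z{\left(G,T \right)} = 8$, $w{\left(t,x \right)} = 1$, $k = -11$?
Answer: $\sqrt{1703} \approx 41.267$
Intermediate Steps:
$L{\left(g \right)} = 8$
$b{\left(C,r \right)} = 1 + C$
$o = 105$ ($o = 8 - -97 = 8 + 97 = 105$)
$\sqrt{o + \left(19 \cdot 90 + b{\left(-113,I \right)}\right)} = \sqrt{105 + \left(19 \cdot 90 + \left(1 - 113\right)\right)} = \sqrt{105 + \left(1710 - 112\right)} = \sqrt{105 + 1598} = \sqrt{1703}$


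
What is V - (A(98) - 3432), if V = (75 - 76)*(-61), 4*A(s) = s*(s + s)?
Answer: -1309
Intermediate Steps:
A(s) = s**2/2 (A(s) = (s*(s + s))/4 = (s*(2*s))/4 = (2*s**2)/4 = s**2/2)
V = 61 (V = -1*(-61) = 61)
V - (A(98) - 3432) = 61 - ((1/2)*98**2 - 3432) = 61 - ((1/2)*9604 - 3432) = 61 - (4802 - 3432) = 61 - 1*1370 = 61 - 1370 = -1309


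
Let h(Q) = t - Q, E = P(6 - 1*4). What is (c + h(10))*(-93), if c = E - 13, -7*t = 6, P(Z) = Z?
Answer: 14229/7 ≈ 2032.7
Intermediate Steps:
E = 2 (E = 6 - 1*4 = 6 - 4 = 2)
t = -6/7 (t = -⅐*6 = -6/7 ≈ -0.85714)
h(Q) = -6/7 - Q
c = -11 (c = 2 - 13 = -11)
(c + h(10))*(-93) = (-11 + (-6/7 - 1*10))*(-93) = (-11 + (-6/7 - 10))*(-93) = (-11 - 76/7)*(-93) = -153/7*(-93) = 14229/7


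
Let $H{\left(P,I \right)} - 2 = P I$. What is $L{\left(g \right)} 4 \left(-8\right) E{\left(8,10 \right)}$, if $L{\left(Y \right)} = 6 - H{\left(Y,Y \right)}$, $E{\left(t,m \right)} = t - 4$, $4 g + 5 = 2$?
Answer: $-440$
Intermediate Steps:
$g = - \frac{3}{4}$ ($g = - \frac{5}{4} + \frac{1}{4} \cdot 2 = - \frac{5}{4} + \frac{1}{2} = - \frac{3}{4} \approx -0.75$)
$E{\left(t,m \right)} = -4 + t$ ($E{\left(t,m \right)} = t - 4 = -4 + t$)
$H{\left(P,I \right)} = 2 + I P$ ($H{\left(P,I \right)} = 2 + P I = 2 + I P$)
$L{\left(Y \right)} = 4 - Y^{2}$ ($L{\left(Y \right)} = 6 - \left(2 + Y Y\right) = 6 - \left(2 + Y^{2}\right) = 4 - Y^{2}$)
$L{\left(g \right)} 4 \left(-8\right) E{\left(8,10 \right)} = \left(4 - \left(- \frac{3}{4}\right)^{2}\right) 4 \left(-8\right) \left(-4 + 8\right) = \left(4 - \frac{9}{16}\right) 4 \left(-8\right) 4 = \frac{55}{16} \cdot 4 \left(-8\right) 4 = \frac{55}{4} \left(-8\right) 4 = \left(-110\right) 4 = -440$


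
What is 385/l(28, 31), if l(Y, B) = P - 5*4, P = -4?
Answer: -385/24 ≈ -16.042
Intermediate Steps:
l(Y, B) = -24 (l(Y, B) = -4 - 5*4 = -4 - 20 = -24)
385/l(28, 31) = 385/(-24) = 385*(-1/24) = -385/24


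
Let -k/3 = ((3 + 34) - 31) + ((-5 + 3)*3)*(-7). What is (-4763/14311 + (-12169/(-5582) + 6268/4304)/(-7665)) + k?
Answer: -4322431214621899/29947568266140 ≈ -144.33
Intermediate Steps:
k = -144 (k = -3*(((3 + 34) - 31) + ((-5 + 3)*3)*(-7)) = -3*((37 - 31) - 2*3*(-7)) = -3*(6 - 6*(-7)) = -3*(6 + 42) = -3*48 = -144)
(-4763/14311 + (-12169/(-5582) + 6268/4304)/(-7665)) + k = (-4763/14311 + (-12169/(-5582) + 6268/4304)/(-7665)) - 144 = (-4763*1/14311 + (-12169*(-1/5582) + 6268*(1/4304))*(-1/7665)) - 144 = (-433/1301 + (12169/5582 + 1567/1076)*(-1/7665)) - 144 = (-433/1301 + (10920419/3003116)*(-1/7665)) - 144 = (-433/1301 - 10920419/23018884140) - 144 = -9981384297739/29947568266140 - 144 = -4322431214621899/29947568266140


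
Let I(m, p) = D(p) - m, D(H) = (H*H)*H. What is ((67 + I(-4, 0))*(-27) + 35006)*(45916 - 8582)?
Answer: 1235344726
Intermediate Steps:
D(H) = H³ (D(H) = H²*H = H³)
I(m, p) = p³ - m
((67 + I(-4, 0))*(-27) + 35006)*(45916 - 8582) = ((67 + (0³ - 1*(-4)))*(-27) + 35006)*(45916 - 8582) = ((67 + (0 + 4))*(-27) + 35006)*37334 = ((67 + 4)*(-27) + 35006)*37334 = (71*(-27) + 35006)*37334 = (-1917 + 35006)*37334 = 33089*37334 = 1235344726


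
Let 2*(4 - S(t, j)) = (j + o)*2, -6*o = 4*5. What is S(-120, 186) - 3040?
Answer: -9656/3 ≈ -3218.7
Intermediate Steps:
o = -10/3 (o = -2*5/3 = -⅙*20 = -10/3 ≈ -3.3333)
S(t, j) = 22/3 - j (S(t, j) = 4 - (j - 10/3)*2/2 = 4 - (-10/3 + j)*2/2 = 4 - (-20/3 + 2*j)/2 = 4 + (10/3 - j) = 22/3 - j)
S(-120, 186) - 3040 = (22/3 - 1*186) - 3040 = (22/3 - 186) - 3040 = -536/3 - 3040 = -9656/3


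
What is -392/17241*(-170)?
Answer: 9520/2463 ≈ 3.8652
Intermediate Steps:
-392/17241*(-170) = -392*1/17241*(-170) = -56/2463*(-170) = 9520/2463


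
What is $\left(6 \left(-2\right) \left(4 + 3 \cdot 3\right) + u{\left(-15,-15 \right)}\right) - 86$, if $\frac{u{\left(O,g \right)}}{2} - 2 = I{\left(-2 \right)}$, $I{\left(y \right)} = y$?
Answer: $-242$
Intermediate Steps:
$u{\left(O,g \right)} = 0$ ($u{\left(O,g \right)} = 4 + 2 \left(-2\right) = 4 - 4 = 0$)
$\left(6 \left(-2\right) \left(4 + 3 \cdot 3\right) + u{\left(-15,-15 \right)}\right) - 86 = \left(6 \left(-2\right) \left(4 + 3 \cdot 3\right) + 0\right) - 86 = \left(- 12 \left(4 + 9\right) + 0\right) - 86 = \left(\left(-12\right) 13 + 0\right) - 86 = \left(-156 + 0\right) - 86 = -156 - 86 = -242$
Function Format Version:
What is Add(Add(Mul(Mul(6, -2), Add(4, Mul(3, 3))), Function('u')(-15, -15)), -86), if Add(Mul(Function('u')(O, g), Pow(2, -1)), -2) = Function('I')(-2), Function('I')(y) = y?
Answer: -242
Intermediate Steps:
Function('u')(O, g) = 0 (Function('u')(O, g) = Add(4, Mul(2, -2)) = Add(4, -4) = 0)
Add(Add(Mul(Mul(6, -2), Add(4, Mul(3, 3))), Function('u')(-15, -15)), -86) = Add(Add(Mul(Mul(6, -2), Add(4, Mul(3, 3))), 0), -86) = Add(Add(Mul(-12, Add(4, 9)), 0), -86) = Add(Add(Mul(-12, 13), 0), -86) = Add(Add(-156, 0), -86) = Add(-156, -86) = -242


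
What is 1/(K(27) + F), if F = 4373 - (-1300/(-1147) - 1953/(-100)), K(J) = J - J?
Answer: 114700/499213009 ≈ 0.00022976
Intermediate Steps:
K(J) = 0
F = 499213009/114700 (F = 4373 - (-1300*(-1/1147) - 1953*(-1/100)) = 4373 - (1300/1147 + 1953/100) = 4373 - 1*2370091/114700 = 4373 - 2370091/114700 = 499213009/114700 ≈ 4352.3)
1/(K(27) + F) = 1/(0 + 499213009/114700) = 1/(499213009/114700) = 114700/499213009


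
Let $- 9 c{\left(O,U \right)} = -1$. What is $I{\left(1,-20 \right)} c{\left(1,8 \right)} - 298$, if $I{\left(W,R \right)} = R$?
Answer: $- \frac{2702}{9} \approx -300.22$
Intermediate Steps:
$c{\left(O,U \right)} = \frac{1}{9}$ ($c{\left(O,U \right)} = \left(- \frac{1}{9}\right) \left(-1\right) = \frac{1}{9}$)
$I{\left(1,-20 \right)} c{\left(1,8 \right)} - 298 = \left(-20\right) \frac{1}{9} - 298 = - \frac{20}{9} - 298 = - \frac{2702}{9}$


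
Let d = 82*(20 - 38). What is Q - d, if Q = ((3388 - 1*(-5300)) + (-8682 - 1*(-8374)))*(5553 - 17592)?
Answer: -100885344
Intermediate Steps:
d = -1476 (d = 82*(-18) = -1476)
Q = -100886820 (Q = ((3388 + 5300) + (-8682 + 8374))*(-12039) = (8688 - 308)*(-12039) = 8380*(-12039) = -100886820)
Q - d = -100886820 - 1*(-1476) = -100886820 + 1476 = -100885344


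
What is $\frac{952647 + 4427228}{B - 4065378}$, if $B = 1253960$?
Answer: $- \frac{5379875}{2811418} \approx -1.9136$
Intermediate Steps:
$\frac{952647 + 4427228}{B - 4065378} = \frac{952647 + 4427228}{1253960 - 4065378} = \frac{5379875}{-2811418} = 5379875 \left(- \frac{1}{2811418}\right) = - \frac{5379875}{2811418}$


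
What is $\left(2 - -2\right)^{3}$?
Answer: $64$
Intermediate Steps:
$\left(2 - -2\right)^{3} = \left(2 + 2\right)^{3} = 4^{3} = 64$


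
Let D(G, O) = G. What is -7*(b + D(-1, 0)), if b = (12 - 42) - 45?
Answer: 532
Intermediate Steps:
b = -75 (b = -30 - 45 = -75)
-7*(b + D(-1, 0)) = -7*(-75 - 1) = -7*(-76) = 532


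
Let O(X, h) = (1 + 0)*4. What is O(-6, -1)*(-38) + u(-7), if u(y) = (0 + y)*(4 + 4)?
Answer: -208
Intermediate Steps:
u(y) = 8*y (u(y) = y*8 = 8*y)
O(X, h) = 4 (O(X, h) = 1*4 = 4)
O(-6, -1)*(-38) + u(-7) = 4*(-38) + 8*(-7) = -152 - 56 = -208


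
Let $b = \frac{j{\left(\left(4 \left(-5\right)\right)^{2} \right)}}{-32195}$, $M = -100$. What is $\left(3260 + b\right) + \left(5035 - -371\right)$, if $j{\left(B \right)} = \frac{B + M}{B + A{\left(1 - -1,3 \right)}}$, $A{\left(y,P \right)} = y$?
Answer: $\frac{3738625048}{431413} \approx 8666.0$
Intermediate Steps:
$j{\left(B \right)} = \frac{-100 + B}{2 + B}$ ($j{\left(B \right)} = \frac{B - 100}{B + \left(1 - -1\right)} = \frac{-100 + B}{B + \left(1 + 1\right)} = \frac{-100 + B}{B + 2} = \frac{-100 + B}{2 + B}$)
$b = - \frac{10}{431413}$ ($b = \frac{\frac{1}{2 + \left(4 \left(-5\right)\right)^{2}} \left(-100 + \left(4 \left(-5\right)\right)^{2}\right)}{-32195} = \frac{-100 + \left(-20\right)^{2}}{2 + \left(-20\right)^{2}} \left(- \frac{1}{32195}\right) = \frac{-100 + 400}{2 + 400} \left(- \frac{1}{32195}\right) = \frac{1}{402} \cdot 300 \left(- \frac{1}{32195}\right) = \frac{50}{67} \left(- \frac{1}{32195}\right) = - \frac{10}{431413} \approx -2.318 \cdot 10^{-5}$)
$\left(3260 + b\right) + \left(5035 - -371\right) = \left(3260 - \frac{10}{431413}\right) + \left(5035 - -371\right) = \frac{1406406370}{431413} + \left(5035 + 371\right) = \frac{1406406370}{431413} + 5406 = \frac{3738625048}{431413}$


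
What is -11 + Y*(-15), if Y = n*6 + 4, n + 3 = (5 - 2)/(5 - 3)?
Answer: 64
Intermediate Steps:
n = -3/2 (n = -3 + (5 - 2)/(5 - 3) = -3 + 3/2 = -3/2 ≈ -1.5000)
Y = -5 (Y = -3/2*6 + 4 = -9 + 4 = -5)
-11 + Y*(-15) = -11 - 5*(-15) = -11 + 75 = 64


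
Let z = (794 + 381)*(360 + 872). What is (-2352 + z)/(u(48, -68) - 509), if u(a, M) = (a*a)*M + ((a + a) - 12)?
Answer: -1445248/157097 ≈ -9.1997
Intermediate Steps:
u(a, M) = -12 + 2*a + M*a**2 (u(a, M) = a**2*M + (2*a - 12) = M*a**2 + (-12 + 2*a) = -12 + 2*a + M*a**2)
z = 1447600 (z = 1175*1232 = 1447600)
(-2352 + z)/(u(48, -68) - 509) = (-2352 + 1447600)/((-12 + 2*48 - 68*48**2) - 509) = 1445248/((-12 + 96 - 68*2304) - 509) = 1445248/((-12 + 96 - 156672) - 509) = 1445248/(-156588 - 509) = 1445248/(-157097) = 1445248*(-1/157097) = -1445248/157097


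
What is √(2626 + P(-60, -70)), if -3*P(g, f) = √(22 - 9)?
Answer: √(23634 - 3*√13)/3 ≈ 51.233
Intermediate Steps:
P(g, f) = -√13/3 (P(g, f) = -√(22 - 9)/3 = -√13/3)
√(2626 + P(-60, -70)) = √(2626 - √13/3)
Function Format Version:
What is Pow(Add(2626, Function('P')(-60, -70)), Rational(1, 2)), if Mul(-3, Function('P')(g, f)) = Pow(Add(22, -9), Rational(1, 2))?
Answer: Mul(Rational(1, 3), Pow(Add(23634, Mul(-3, Pow(13, Rational(1, 2)))), Rational(1, 2))) ≈ 51.233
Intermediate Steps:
Function('P')(g, f) = Mul(Rational(-1, 3), Pow(13, Rational(1, 2))) (Function('P')(g, f) = Mul(Rational(-1, 3), Pow(Add(22, -9), Rational(1, 2))) = Mul(Rational(-1, 3), Pow(13, Rational(1, 2))))
Pow(Add(2626, Function('P')(-60, -70)), Rational(1, 2)) = Pow(Add(2626, Mul(Rational(-1, 3), Pow(13, Rational(1, 2)))), Rational(1, 2))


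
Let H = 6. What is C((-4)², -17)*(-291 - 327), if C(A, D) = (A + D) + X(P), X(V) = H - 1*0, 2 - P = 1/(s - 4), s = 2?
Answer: -3090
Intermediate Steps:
P = 5/2 (P = 2 - 1/(2 - 4) = 2 - 1/(-2) = 2 - 1*(-½) = 2 + ½ = 5/2 ≈ 2.5000)
X(V) = 6 (X(V) = 6 - 1*0 = 6 + 0 = 6)
C(A, D) = 6 + A + D (C(A, D) = (A + D) + 6 = 6 + A + D)
C((-4)², -17)*(-291 - 327) = (6 + (-4)² - 17)*(-291 - 327) = (6 + 16 - 17)*(-618) = 5*(-618) = -3090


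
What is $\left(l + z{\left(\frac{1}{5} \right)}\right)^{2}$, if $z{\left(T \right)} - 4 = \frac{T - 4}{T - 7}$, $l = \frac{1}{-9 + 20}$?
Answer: $\frac{3024121}{139876} \approx 21.62$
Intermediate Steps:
$l = \frac{1}{11} \approx 0.090909$
$z{\left(T \right)} = 4 + \frac{-4 + T}{-7 + T}$ ($z{\left(T \right)} = 4 + \frac{T - 4}{T - 7} = 4 + \frac{-4 + T}{-7 + T}$)
$\left(l + z{\left(\frac{1}{5} \right)}\right)^{2} = \left(\frac{1}{11} + \frac{-32 + \frac{5}{5}}{-7 + \frac{1}{5}}\right)^{2} = \left(\frac{1}{11} + \frac{-32 + 5 \cdot \frac{1}{5}}{-7 + \frac{1}{5}}\right)^{2} = \left(\frac{1}{11} + \frac{-32 + 1}{- \frac{34}{5}}\right)^{2} = \left(\frac{1}{11} - - \frac{155}{34}\right)^{2} = \left(\frac{1}{11} + \frac{155}{34}\right)^{2} = \left(\frac{1739}{374}\right)^{2} = \frac{3024121}{139876}$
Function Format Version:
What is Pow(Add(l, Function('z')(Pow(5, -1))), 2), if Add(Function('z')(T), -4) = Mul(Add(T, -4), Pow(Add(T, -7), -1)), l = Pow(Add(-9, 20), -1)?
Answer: Rational(3024121, 139876) ≈ 21.620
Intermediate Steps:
l = Rational(1, 11) (l = Pow(11, -1) = Rational(1, 11) ≈ 0.090909)
Function('z')(T) = Add(4, Mul(Pow(Add(-7, T), -1), Add(-4, T))) (Function('z')(T) = Add(4, Mul(Add(T, -4), Pow(Add(T, -7), -1))) = Add(4, Mul(Add(-4, T), Pow(Add(-7, T), -1))) = Add(4, Mul(Pow(Add(-7, T), -1), Add(-4, T))))
Pow(Add(l, Function('z')(Pow(5, -1))), 2) = Pow(Add(Rational(1, 11), Mul(Pow(Add(-7, Pow(5, -1)), -1), Add(-32, Mul(5, Pow(5, -1))))), 2) = Pow(Add(Rational(1, 11), Mul(Pow(Add(-7, Rational(1, 5)), -1), Add(-32, Mul(5, Rational(1, 5))))), 2) = Pow(Add(Rational(1, 11), Mul(Pow(Rational(-34, 5), -1), Add(-32, 1))), 2) = Pow(Add(Rational(1, 11), Mul(Rational(-5, 34), -31)), 2) = Pow(Add(Rational(1, 11), Rational(155, 34)), 2) = Pow(Rational(1739, 374), 2) = Rational(3024121, 139876)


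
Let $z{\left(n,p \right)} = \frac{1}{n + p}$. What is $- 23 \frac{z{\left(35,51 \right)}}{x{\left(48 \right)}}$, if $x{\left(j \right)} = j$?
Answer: $- \frac{23}{4128} \approx -0.0055717$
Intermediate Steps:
$- 23 \frac{z{\left(35,51 \right)}}{x{\left(48 \right)}} = - 23 \frac{1}{\left(35 + 51\right) 48} = - 23 \cdot \frac{1}{86} \cdot \frac{1}{48} = \left(-23\right) \frac{1}{4128} = - \frac{23}{4128}$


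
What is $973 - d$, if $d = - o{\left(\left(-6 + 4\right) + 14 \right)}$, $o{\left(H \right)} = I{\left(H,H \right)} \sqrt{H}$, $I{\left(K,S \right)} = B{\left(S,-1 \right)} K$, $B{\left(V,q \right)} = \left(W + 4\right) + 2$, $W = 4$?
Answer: $973 + 240 \sqrt{3} \approx 1388.7$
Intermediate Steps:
$B{\left(V,q \right)} = 10$ ($B{\left(V,q \right)} = \left(4 + 4\right) + 2 = 8 + 2 = 10$)
$I{\left(K,S \right)} = 10 K$
$o{\left(H \right)} = 10 H^{\frac{3}{2}}$ ($o{\left(H \right)} = 10 H \sqrt{H} = 10 H^{\frac{3}{2}}$)
$d = - 240 \sqrt{3}$ ($d = - 10 \left(\left(-6 + 4\right) + 14\right)^{\frac{3}{2}} = - 10 \left(-2 + 14\right)^{\frac{3}{2}} = - 10 \cdot 12^{\frac{3}{2}} = - 10 \cdot 24 \sqrt{3} = - 240 \sqrt{3} \approx -415.69$)
$973 - d = 973 - - 240 \sqrt{3} = 973 + 240 \sqrt{3}$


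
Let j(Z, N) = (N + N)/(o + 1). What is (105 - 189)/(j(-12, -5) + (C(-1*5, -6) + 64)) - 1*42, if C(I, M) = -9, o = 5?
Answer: -1743/40 ≈ -43.575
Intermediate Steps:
j(Z, N) = N/3 (j(Z, N) = (N + N)/(5 + 1) = (2*N)/6 = (2*N)*(⅙) = N/3)
(105 - 189)/(j(-12, -5) + (C(-1*5, -6) + 64)) - 1*42 = (105 - 189)/((⅓)*(-5) + (-9 + 64)) - 1*42 = -84/(-5/3 + 55) - 42 = -84/160/3 - 42 = -84*3/160 - 42 = -63/40 - 42 = -1743/40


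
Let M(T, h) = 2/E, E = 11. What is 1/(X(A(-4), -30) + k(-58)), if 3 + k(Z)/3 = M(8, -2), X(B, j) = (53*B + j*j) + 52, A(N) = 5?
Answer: 11/13294 ≈ 0.00082744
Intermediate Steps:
M(T, h) = 2/11
X(B, j) = 52 + j² + 53*B (X(B, j) = (53*B + j²) + 52 = (j² + 53*B) + 52 = 52 + j² + 53*B)
k(Z) = -93/11 (k(Z) = -9 + 3*(2/11) = -9 + 6/11 = -93/11)
1/(X(A(-4), -30) + k(-58)) = 1/((52 + (-30)² + 53*5) - 93/11) = 1/((52 + 900 + 265) - 93/11) = 1/(1217 - 93/11) = 1/(13294/11) = 11/13294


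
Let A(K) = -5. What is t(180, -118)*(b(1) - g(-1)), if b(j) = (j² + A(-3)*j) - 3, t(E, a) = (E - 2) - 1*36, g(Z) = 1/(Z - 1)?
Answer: -923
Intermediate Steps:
g(Z) = 1/(-1 + Z)
t(E, a) = -38 + E (t(E, a) = (-2 + E) - 36 = -38 + E)
b(j) = -3 + j² - 5*j (b(j) = (j² - 5*j) - 3 = -3 + j² - 5*j)
t(180, -118)*(b(1) - g(-1)) = (-38 + 180)*((-3 + 1² - 5*1) - 1/(-1 - 1)) = 142*((-3 + 1 - 5) - 1/(-2)) = 142*(-7 - 1*(-½)) = 142*(-7 + ½) = 142*(-13/2) = -923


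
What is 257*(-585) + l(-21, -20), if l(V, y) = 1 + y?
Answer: -150364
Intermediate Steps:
257*(-585) + l(-21, -20) = 257*(-585) + (1 - 20) = -150345 - 19 = -150364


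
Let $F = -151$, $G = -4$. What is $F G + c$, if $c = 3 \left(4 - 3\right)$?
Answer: $607$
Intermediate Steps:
$c = 3$ ($c = 3 \cdot 1 = 3$)
$F G + c = \left(-151\right) \left(-4\right) + 3 = 604 + 3 = 607$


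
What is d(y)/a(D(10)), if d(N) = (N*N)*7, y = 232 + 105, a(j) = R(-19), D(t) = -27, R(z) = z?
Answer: -794983/19 ≈ -41841.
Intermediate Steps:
a(j) = -19
y = 337
d(N) = 7*N² (d(N) = N²*7 = 7*N²)
d(y)/a(D(10)) = (7*337²)/(-19) = (7*113569)*(-1/19) = 794983*(-1/19) = -794983/19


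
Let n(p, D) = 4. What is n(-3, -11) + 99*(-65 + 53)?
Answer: -1184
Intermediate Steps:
n(-3, -11) + 99*(-65 + 53) = 4 + 99*(-65 + 53) = 4 + 99*(-12) = 4 - 1188 = -1184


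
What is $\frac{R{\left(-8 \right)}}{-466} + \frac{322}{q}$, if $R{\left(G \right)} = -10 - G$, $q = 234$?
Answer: $\frac{37630}{27261} \approx 1.3804$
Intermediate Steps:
$\frac{R{\left(-8 \right)}}{-466} + \frac{322}{q} = \frac{-10 - -8}{-466} + \frac{322}{234} = \left(-10 + 8\right) \left(- \frac{1}{466}\right) + 322 \cdot \frac{1}{234} = \left(-2\right) \left(- \frac{1}{466}\right) + \frac{161}{117} = \frac{1}{233} + \frac{161}{117} = \frac{37630}{27261}$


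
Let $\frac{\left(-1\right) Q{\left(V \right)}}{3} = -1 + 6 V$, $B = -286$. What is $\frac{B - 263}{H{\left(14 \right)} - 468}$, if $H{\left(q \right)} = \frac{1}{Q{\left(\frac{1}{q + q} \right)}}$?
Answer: $\frac{18117}{15430} \approx 1.1741$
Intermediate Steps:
$Q{\left(V \right)} = 3 - 18 V$ ($Q{\left(V \right)} = - 3 \left(-1 + 6 V\right) = 3 - 18 V$)
$H{\left(q \right)} = \frac{1}{3 - \frac{9}{q}}$ ($H{\left(q \right)} = \frac{1}{3 - \frac{18}{q + q}} = \frac{1}{3 - \frac{18}{2 q}} = \frac{1}{3 - 18 \frac{1}{2 q}} = \frac{1}{3 - \frac{9}{q}}$)
$\frac{B - 263}{H{\left(14 \right)} - 468} = \frac{-286 - 263}{\frac{1}{3} \cdot 14 \frac{1}{-3 + 14} - 468} = - \frac{549}{\frac{1}{3} \cdot 14 \cdot \frac{1}{11} - 468} = - \frac{549}{\frac{14}{33} - 468} = - \frac{549}{- \frac{15430}{33}} = \left(-549\right) \left(- \frac{33}{15430}\right) = \frac{18117}{15430}$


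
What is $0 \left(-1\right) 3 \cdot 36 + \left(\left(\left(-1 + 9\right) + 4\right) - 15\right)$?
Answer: $-3$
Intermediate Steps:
$0 \left(-1\right) 3 \cdot 36 + \left(\left(\left(-1 + 9\right) + 4\right) - 15\right) = 0 \cdot 3 \cdot 36 + \left(\left(8 + 4\right) - 15\right) = 0 \cdot 36 + \left(12 - 15\right) = 0 - 3 = -3$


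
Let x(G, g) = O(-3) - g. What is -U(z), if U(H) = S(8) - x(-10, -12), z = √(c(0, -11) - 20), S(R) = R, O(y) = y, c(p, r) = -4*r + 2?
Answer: 1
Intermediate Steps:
c(p, r) = 2 - 4*r
x(G, g) = -3 - g
z = √26 (z = √((2 - 4*(-11)) - 20) = √((2 + 44) - 20) = √(46 - 20) = √26 ≈ 5.0990)
U(H) = -1 (U(H) = 8 - (-3 - 1*(-12)) = 8 - (-3 + 12) = 8 - 1*9 = 8 - 9 = -1)
-U(z) = -1*(-1) = 1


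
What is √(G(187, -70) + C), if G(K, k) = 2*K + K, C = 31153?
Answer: √31714 ≈ 178.08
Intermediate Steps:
G(K, k) = 3*K
√(G(187, -70) + C) = √(3*187 + 31153) = √(561 + 31153) = √31714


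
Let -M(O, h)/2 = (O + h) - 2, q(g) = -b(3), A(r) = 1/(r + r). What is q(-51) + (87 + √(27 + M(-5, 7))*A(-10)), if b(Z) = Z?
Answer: 84 - 3*√3/20 ≈ 83.740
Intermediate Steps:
A(r) = 1/(2*r)
q(g) = -3 (q(g) = -1*3 = -3)
M(O, h) = 4 - 2*O - 2*h (M(O, h) = -2*((O + h) - 2) = -2*(-2 + O + h) = 4 - 2*O - 2*h)
q(-51) + (87 + √(27 + M(-5, 7))*A(-10)) = -3 + (87 + √(27 + (4 - 2*(-5) - 2*7))*((½)/(-10))) = -3 + (87 + √(27 + (4 + 10 - 14))*((½)*(-⅒))) = -3 + (87 + √(27 + 0)*(-1/20)) = -3 + (87 + √27*(-1/20)) = -3 + (87 + (3*√3)*(-1/20)) = -3 + (87 - 3*√3/20) = 84 - 3*√3/20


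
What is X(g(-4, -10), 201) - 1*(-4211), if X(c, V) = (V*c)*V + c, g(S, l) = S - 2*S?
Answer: 165819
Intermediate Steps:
g(S, l) = -S
X(c, V) = c + c*V² (X(c, V) = c*V² + c = c + c*V²)
X(g(-4, -10), 201) - 1*(-4211) = (-1*(-4))*(1 + 201²) - 1*(-4211) = 4*(1 + 40401) + 4211 = 4*40402 + 4211 = 161608 + 4211 = 165819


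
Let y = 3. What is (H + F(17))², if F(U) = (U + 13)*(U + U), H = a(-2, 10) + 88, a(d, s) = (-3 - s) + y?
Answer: 1205604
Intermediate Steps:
a(d, s) = -s (a(d, s) = (-3 - s) + 3 = -s)
H = 78 (H = -1*10 + 88 = -10 + 88 = 78)
F(U) = 2*U*(13 + U) (F(U) = (13 + U)*(2*U) = 2*U*(13 + U))
(H + F(17))² = (78 + 2*17*(13 + 17))² = (78 + 2*17*30)² = (78 + 1020)² = 1098² = 1205604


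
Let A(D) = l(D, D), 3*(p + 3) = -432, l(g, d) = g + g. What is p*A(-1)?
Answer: 294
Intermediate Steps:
l(g, d) = 2*g
p = -147 (p = -3 + (1/3)*(-432) = -3 - 144 = -147)
A(D) = 2*D
p*A(-1) = -294*(-1) = -147*(-2) = 294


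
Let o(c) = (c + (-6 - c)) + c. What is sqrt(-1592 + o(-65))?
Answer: I*sqrt(1663) ≈ 40.78*I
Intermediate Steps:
o(c) = -6 + c
sqrt(-1592 + o(-65)) = sqrt(-1592 + (-6 - 65)) = sqrt(-1592 - 71) = sqrt(-1663) = I*sqrt(1663)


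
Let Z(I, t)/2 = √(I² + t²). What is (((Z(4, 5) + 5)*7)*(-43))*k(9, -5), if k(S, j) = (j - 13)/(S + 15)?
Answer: 4515/4 + 903*√41/2 ≈ 4019.8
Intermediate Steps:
k(S, j) = (-13 + j)/(15 + S)
Z(I, t) = 2*√(I² + t²)
(((Z(4, 5) + 5)*7)*(-43))*k(9, -5) = (((2*√(4² + 5²) + 5)*7)*(-43))*((-13 - 5)/(15 + 9)) = (((2*√(16 + 25) + 5)*7)*(-43))*(-18/24) = (((2*√41 + 5)*7)*(-43))*((1/24)*(-18)) = (((5 + 2*√41)*7)*(-43))*(-¾) = ((35 + 14*√41)*(-43))*(-¾) = (-1505 - 602*√41)*(-¾) = 4515/4 + 903*√41/2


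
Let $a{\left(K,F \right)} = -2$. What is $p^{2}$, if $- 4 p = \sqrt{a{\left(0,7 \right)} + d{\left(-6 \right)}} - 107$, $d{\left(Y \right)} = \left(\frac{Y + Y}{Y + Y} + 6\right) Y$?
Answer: $\frac{11405}{16} - \frac{107 i \sqrt{11}}{4} \approx 712.81 - 88.72 i$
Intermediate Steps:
$d{\left(Y \right)} = 7 Y$ ($d{\left(Y \right)} = \left(\frac{2 Y}{2 Y} + 6\right) Y = \left(2 Y \frac{1}{2 Y} + 6\right) Y = \left(1 + 6\right) Y = 7 Y$)
$p = \frac{107}{4} - \frac{i \sqrt{11}}{2}$ ($p = - \frac{\sqrt{-2 + 7 \left(-6\right)} - 107}{4} = - \frac{\sqrt{-2 - 42} - 107}{4} = - \frac{\sqrt{-44} - 107}{4} = - \frac{2 i \sqrt{11} - 107}{4} = - \frac{-107 + 2 i \sqrt{11}}{4} = \frac{107}{4} - \frac{i \sqrt{11}}{2} \approx 26.75 - 1.6583 i$)
$p^{2} = \left(\frac{107}{4} - \frac{i \sqrt{11}}{2}\right)^{2}$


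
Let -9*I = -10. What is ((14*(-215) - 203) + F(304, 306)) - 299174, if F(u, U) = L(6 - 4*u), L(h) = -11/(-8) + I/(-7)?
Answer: -152402435/504 ≈ -3.0239e+5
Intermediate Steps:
I = 10/9 (I = -1/9*(-10) = 10/9 ≈ 1.1111)
L(h) = 613/504 (L(h) = -11/(-8) + (10/9)/(-7) = -11*(-1/8) + (10/9)*(-1/7) = 11/8 - 10/63 = 613/504)
F(u, U) = 613/504
((14*(-215) - 203) + F(304, 306)) - 299174 = ((14*(-215) - 203) + 613/504) - 299174 = ((-3010 - 203) + 613/504) - 299174 = (-3213 + 613/504) - 299174 = -1618739/504 - 299174 = -152402435/504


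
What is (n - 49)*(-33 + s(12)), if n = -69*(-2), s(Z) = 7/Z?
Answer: -34621/12 ≈ -2885.1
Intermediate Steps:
n = 138
(n - 49)*(-33 + s(12)) = (138 - 49)*(-33 + 7/12) = 89*(-33 + 7*(1/12)) = 89*(-33 + 7/12) = 89*(-389/12) = -34621/12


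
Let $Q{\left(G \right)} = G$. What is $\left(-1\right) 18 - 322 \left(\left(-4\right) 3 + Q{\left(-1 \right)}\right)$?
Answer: $4168$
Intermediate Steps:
$\left(-1\right) 18 - 322 \left(\left(-4\right) 3 + Q{\left(-1 \right)}\right) = \left(-1\right) 18 - 322 \left(\left(-4\right) 3 - 1\right) = -18 - 322 \left(-12 - 1\right) = -18 - -4186 = -18 + 4186 = 4168$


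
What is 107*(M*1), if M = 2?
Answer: 214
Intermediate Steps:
107*(M*1) = 107*(2*1) = 107*2 = 214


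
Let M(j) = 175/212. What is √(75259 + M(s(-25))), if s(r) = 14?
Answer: 3*√93957711/106 ≈ 274.34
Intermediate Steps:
M(j) = 175/212 (M(j) = 175*(1/212) = 175/212)
√(75259 + M(s(-25))) = √(75259 + 175/212) = √(15955083/212) = 3*√93957711/106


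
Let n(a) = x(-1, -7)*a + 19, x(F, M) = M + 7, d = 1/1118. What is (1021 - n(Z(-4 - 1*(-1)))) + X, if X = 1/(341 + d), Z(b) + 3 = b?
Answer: 382002596/381239 ≈ 1002.0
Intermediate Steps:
d = 1/1118 ≈ 0.00089445
Z(b) = -3 + b
X = 1118/381239 (X = 1/(341 + 1/1118) = 1/(381239/1118) = 1118/381239 ≈ 0.0029325)
x(F, M) = 7 + M
n(a) = 19 (n(a) = (7 - 7)*a + 19 = 0*a + 19 = 0 + 19 = 19)
(1021 - n(Z(-4 - 1*(-1)))) + X = (1021 - 1*19) + 1118/381239 = (1021 - 19) + 1118/381239 = 1002 + 1118/381239 = 382002596/381239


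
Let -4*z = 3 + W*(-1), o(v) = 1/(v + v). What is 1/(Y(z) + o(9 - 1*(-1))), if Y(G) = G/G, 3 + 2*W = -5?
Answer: 20/21 ≈ 0.95238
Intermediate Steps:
W = -4 (W = -3/2 + (1/2)*(-5) = -3/2 - 5/2 = -4)
o(v) = 1/(2*v)
z = -7/4 (z = -(3 - 4*(-1))/4 = -(3 + 4)/4 = -1/4*7 = -7/4 ≈ -1.7500)
Y(G) = 1
1/(Y(z) + o(9 - 1*(-1))) = 1/(1 + 1/(2*(9 - 1*(-1)))) = 1/(1 + 1/(2*(9 + 1))) = 1/(1 + (1/2)/10) = 1/(1 + (1/2)*(1/10)) = 1/(1 + 1/20) = 1/(21/20) = 20/21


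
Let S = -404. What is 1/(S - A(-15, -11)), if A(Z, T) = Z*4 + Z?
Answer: -1/329 ≈ -0.0030395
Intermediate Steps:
A(Z, T) = 5*Z (A(Z, T) = 4*Z + Z = 5*Z)
1/(S - A(-15, -11)) = 1/(-404 - 5*(-15)) = 1/(-404 - 1*(-75)) = 1/(-404 + 75) = 1/(-329) = -1/329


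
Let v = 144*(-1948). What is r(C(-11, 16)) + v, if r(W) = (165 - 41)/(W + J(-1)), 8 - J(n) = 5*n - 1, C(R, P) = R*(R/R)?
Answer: -841412/3 ≈ -2.8047e+5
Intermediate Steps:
C(R, P) = R (C(R, P) = R*1 = R)
J(n) = 9 - 5*n (J(n) = 8 - (5*n - 1) = 8 - (-1 + 5*n) = 8 + (1 - 5*n) = 9 - 5*n)
r(W) = 124/(14 + W) (r(W) = (165 - 41)/(W + (9 - 5*(-1))) = 124/(W + (9 + 5)) = 124/(W + 14) = 124/(14 + W))
v = -280512
r(C(-11, 16)) + v = 124/(14 - 11) - 280512 = 124/3 - 280512 = -841412/3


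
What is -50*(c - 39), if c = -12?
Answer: 2550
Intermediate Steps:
-50*(c - 39) = -50*(-12 - 39) = -50*(-51) = 2550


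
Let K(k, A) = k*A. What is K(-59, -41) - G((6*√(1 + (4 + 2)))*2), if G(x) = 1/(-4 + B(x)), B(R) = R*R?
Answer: 2428675/1004 ≈ 2419.0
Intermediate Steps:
B(R) = R²
K(k, A) = A*k
G(x) = 1/(-4 + x²)
K(-59, -41) - G((6*√(1 + (4 + 2)))*2) = -41*(-59) - 1/(-4 + ((6*√(1 + (4 + 2)))*2)²) = 2419 - 1/(-4 + ((6*√(1 + 6))*2)²) = 2419 - 1/(-4 + ((6*√7)*2)²) = 2419 - 1/(-4 + (12*√7)²) = 2419 - 1/(-4 + 1008) = 2419 - 1/1004 = 2428675/1004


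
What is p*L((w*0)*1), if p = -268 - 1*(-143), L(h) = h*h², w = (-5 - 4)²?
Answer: 0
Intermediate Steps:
w = 81 (w = (-9)² = 81)
L(h) = h³
p = -125 (p = -268 + 143 = -125)
p*L((w*0)*1) = -125*((81*0)*1)³ = -125*(0*1)³ = -125*0³ = -125*0 = 0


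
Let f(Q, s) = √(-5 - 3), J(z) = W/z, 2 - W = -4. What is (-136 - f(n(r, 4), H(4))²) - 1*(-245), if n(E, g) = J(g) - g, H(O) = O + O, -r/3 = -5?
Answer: 117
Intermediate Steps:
W = 6 (W = 2 - 1*(-4) = 2 + 4 = 6)
r = 15 (r = -3*(-5) = 15)
H(O) = 2*O
J(z) = 6/z
n(E, g) = -g + 6/g (n(E, g) = 6/g - g = -g + 6/g)
f(Q, s) = 2*I*√2 (f(Q, s) = √(-8) = 2*I*√2)
(-136 - f(n(r, 4), H(4))²) - 1*(-245) = (-136 - (2*I*√2)²) - 1*(-245) = (-136 - 1*(-8)) + 245 = (-136 + 8) + 245 = -128 + 245 = 117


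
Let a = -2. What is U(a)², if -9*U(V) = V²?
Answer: 16/81 ≈ 0.19753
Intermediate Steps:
U(V) = -V²/9
U(a)² = (-⅑*(-2)²)² = (-⅑*4)² = (-4/9)² = 16/81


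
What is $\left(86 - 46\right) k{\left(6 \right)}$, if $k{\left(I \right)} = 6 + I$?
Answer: $480$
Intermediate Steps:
$\left(86 - 46\right) k{\left(6 \right)} = \left(86 - 46\right) \left(6 + 6\right) = 40 \cdot 12 = 480$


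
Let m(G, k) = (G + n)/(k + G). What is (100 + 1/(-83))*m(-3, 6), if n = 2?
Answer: -8299/249 ≈ -33.329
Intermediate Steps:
m(G, k) = (2 + G)/(G + k) (m(G, k) = (G + 2)/(k + G) = (2 + G)/(G + k))
(100 + 1/(-83))*m(-3, 6) = (100 + 1/(-83))*((2 - 3)/(-3 + 6)) = (100 - 1/83)*(-1/3) = 8299*((⅓)*(-1))/83 = (8299/83)*(-⅓) = -8299/249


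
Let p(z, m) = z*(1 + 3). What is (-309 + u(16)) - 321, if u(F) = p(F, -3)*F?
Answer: 394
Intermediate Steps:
p(z, m) = 4*z (p(z, m) = z*4 = 4*z)
u(F) = 4*F² (u(F) = (4*F)*F = 4*F²)
(-309 + u(16)) - 321 = (-309 + 4*16²) - 321 = (-309 + 4*256) - 321 = (-309 + 1024) - 321 = 715 - 321 = 394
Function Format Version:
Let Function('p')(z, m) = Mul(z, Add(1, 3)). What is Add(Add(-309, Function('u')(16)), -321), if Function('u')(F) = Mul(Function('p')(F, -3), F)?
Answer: 394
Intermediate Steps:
Function('p')(z, m) = Mul(4, z) (Function('p')(z, m) = Mul(z, 4) = Mul(4, z))
Function('u')(F) = Mul(4, Pow(F, 2)) (Function('u')(F) = Mul(Mul(4, F), F) = Mul(4, Pow(F, 2)))
Add(Add(-309, Function('u')(16)), -321) = Add(Add(-309, Mul(4, Pow(16, 2))), -321) = Add(Add(-309, Mul(4, 256)), -321) = Add(Add(-309, 1024), -321) = Add(715, -321) = 394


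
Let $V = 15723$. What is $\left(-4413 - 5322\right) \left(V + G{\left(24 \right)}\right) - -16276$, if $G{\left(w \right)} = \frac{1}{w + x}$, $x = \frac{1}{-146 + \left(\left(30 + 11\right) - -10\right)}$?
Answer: $- \frac{348795331816}{2279} \approx -1.5305 \cdot 10^{8}$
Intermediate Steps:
$x = - \frac{1}{95}$ ($x = \frac{1}{-146 + \left(41 + 10\right)} = \frac{1}{-146 + 51} = \frac{1}{-95} = - \frac{1}{95} \approx -0.010526$)
$G{\left(w \right)} = \frac{1}{- \frac{1}{95} + w}$ ($G{\left(w \right)} = \frac{1}{w - \frac{1}{95}} = \frac{1}{- \frac{1}{95} + w}$)
$\left(-4413 - 5322\right) \left(V + G{\left(24 \right)}\right) - -16276 = \left(-4413 - 5322\right) \left(15723 + \frac{95}{-1 + 95 \cdot 24}\right) - -16276 = - 9735 \left(15723 + \frac{95}{-1 + 2280}\right) + 16276 = - 9735 \left(15723 + \frac{95}{2279}\right) + 16276 = \left(-9735\right) \frac{35832812}{2279} + 16276 = - \frac{348832424820}{2279} + 16276 = - \frac{348795331816}{2279}$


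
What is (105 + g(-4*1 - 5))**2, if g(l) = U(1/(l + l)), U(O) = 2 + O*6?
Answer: 102400/9 ≈ 11378.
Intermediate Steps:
U(O) = 2 + 6*O
g(l) = 2 + 3/l (g(l) = 2 + 6/(l + l) = 2 + 6/((2*l)) = 2 + 6*(1/(2*l)) = 2 + 3/l)
(105 + g(-4*1 - 5))**2 = (105 + (2 + 3/(-4*1 - 5)))**2 = (105 + (2 + 3/(-4 - 5)))**2 = (105 + (2 + 3/(-9)))**2 = (105 + (2 + 3*(-1/9)))**2 = (105 + (2 - 1/3))**2 = (105 + 5/3)**2 = (320/3)**2 = 102400/9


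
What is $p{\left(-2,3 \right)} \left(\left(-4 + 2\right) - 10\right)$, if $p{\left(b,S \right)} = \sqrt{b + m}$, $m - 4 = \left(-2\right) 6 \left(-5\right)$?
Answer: $- 12 \sqrt{62} \approx -94.488$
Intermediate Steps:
$m = 64$ ($m = 4 + \left(-2\right) 6 \left(-5\right) = 4 - -60 = 4 + 60 = 64$)
$p{\left(b,S \right)} = \sqrt{64 + b}$ ($p{\left(b,S \right)} = \sqrt{b + 64} = \sqrt{64 + b}$)
$p{\left(-2,3 \right)} \left(\left(-4 + 2\right) - 10\right) = \sqrt{64 - 2} \left(\left(-4 + 2\right) - 10\right) = \sqrt{62} \left(-2 - 10\right) = \sqrt{62} \left(-12\right) = - 12 \sqrt{62}$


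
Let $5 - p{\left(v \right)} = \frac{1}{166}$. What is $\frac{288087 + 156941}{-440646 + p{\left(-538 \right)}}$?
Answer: $- \frac{73874648}{73146407} \approx -1.01$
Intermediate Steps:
$p{\left(v \right)} = \frac{829}{166}$ ($p{\left(v \right)} = 5 - \frac{1}{166} = \frac{829}{166}$)
$\frac{288087 + 156941}{-440646 + p{\left(-538 \right)}} = \frac{288087 + 156941}{-440646 + \frac{829}{166}} = \frac{445028}{- \frac{73146407}{166}} = 445028 \left(- \frac{166}{73146407}\right) = - \frac{73874648}{73146407}$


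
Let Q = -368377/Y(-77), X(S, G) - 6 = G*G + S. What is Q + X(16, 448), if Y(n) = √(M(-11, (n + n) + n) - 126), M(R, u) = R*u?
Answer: 200726 - 368377*√2415/2415 ≈ 1.9323e+5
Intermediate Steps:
X(S, G) = 6 + S + G² (X(S, G) = 6 + (G*G + S) = 6 + (G² + S) = 6 + (S + G²) = 6 + S + G²)
Y(n) = √(-126 - 33*n) (Y(n) = √(-11*((n + n) + n) - 126) = √(-11*(2*n + n) - 126) = √(-33*n - 126) = √(-126 - 33*n))
Q = -368377*√2415/2415 (Q = -368377/√(-126 - 33*(-77)) = -368377/√(-126 + 2541) = -368377*√2415/2415 ≈ -7496.1)
Q + X(16, 448) = -368377*√2415/2415 + (6 + 16 + 448²) = -368377*√2415/2415 + (6 + 16 + 200704) = -368377*√2415/2415 + 200726 = 200726 - 368377*√2415/2415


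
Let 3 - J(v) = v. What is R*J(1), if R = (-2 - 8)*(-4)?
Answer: 80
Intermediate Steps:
J(v) = 3 - v
R = 40 (R = -10*(-4) = 40)
R*J(1) = 40*(3 - 1*1) = 40*(3 - 1) = 40*2 = 80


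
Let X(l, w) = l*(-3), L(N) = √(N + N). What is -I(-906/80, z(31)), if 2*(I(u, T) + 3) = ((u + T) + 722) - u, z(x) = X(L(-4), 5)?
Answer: -358 + 3*I*√2 ≈ -358.0 + 4.2426*I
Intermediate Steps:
L(N) = √2*√N (L(N) = √(2*N) = √2*√N)
X(l, w) = -3*l
z(x) = -6*I*√2 (z(x) = -3*√2*√(-4) = -3*√2*2*I = -6*I*√2)
I(u, T) = 358 + T/2 (I(u, T) = -3 + (((u + T) + 722) - u)/2 = -3 + (((T + u) + 722) - u)/2 = -3 + ((722 + T + u) - u)/2 = -3 + (722 + T)/2 = -3 + (361 + T/2) = 358 + T/2)
-I(-906/80, z(31)) = -(358 + (-6*I*√2)/2) = -(358 - 3*I*√2) = -358 + 3*I*√2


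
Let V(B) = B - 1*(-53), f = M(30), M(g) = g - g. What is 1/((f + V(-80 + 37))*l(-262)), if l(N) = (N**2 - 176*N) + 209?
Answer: 1/1149650 ≈ 8.6983e-7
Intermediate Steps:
M(g) = 0
f = 0
V(B) = 53 + B (V(B) = B + 53 = 53 + B)
l(N) = 209 + N**2 - 176*N
1/((f + V(-80 + 37))*l(-262)) = 1/((0 + (53 + (-80 + 37)))*(209 + (-262)**2 - 176*(-262))) = 1/((0 + (53 - 43))*(209 + 68644 + 46112)) = 1/((0 + 10)*114965) = (1/114965)/10 = (1/10)*(1/114965) = 1/1149650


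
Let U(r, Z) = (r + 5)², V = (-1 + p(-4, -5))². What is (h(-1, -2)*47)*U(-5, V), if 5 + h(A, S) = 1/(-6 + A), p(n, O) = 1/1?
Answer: 0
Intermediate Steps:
p(n, O) = 1
V = 0 (V = (-1 + 1)² = 0² = 0)
U(r, Z) = (5 + r)²
h(A, S) = -5 + 1/(-6 + A)
(h(-1, -2)*47)*U(-5, V) = (((31 - 5*(-1))/(-6 - 1))*47)*(5 - 5)² = (((31 + 5)/(-7))*47)*0² = (-⅐*36*47)*0 = -36/7*47*0 = -1692/7*0 = 0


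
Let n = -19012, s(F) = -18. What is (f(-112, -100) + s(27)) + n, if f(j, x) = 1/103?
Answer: -1960089/103 ≈ -19030.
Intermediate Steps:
f(j, x) = 1/103
(f(-112, -100) + s(27)) + n = (1/103 - 18) - 19012 = -1853/103 - 19012 = -1960089/103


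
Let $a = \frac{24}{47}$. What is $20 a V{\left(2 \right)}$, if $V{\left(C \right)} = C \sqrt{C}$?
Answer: $\frac{960 \sqrt{2}}{47} \approx 28.886$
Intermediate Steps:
$V{\left(C \right)} = C^{\frac{3}{2}}$
$a = \frac{24}{47}$ ($a = 24 \cdot \frac{1}{47} = \frac{24}{47} \approx 0.51064$)
$20 a V{\left(2 \right)} = 20 \cdot \frac{24}{47} \cdot 2^{\frac{3}{2}} = \frac{480 \cdot 2 \sqrt{2}}{47} = \frac{960 \sqrt{2}}{47}$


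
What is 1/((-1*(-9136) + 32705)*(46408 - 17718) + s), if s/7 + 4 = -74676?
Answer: 1/1199895530 ≈ 8.3341e-10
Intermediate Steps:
s = -522760 (s = -28 + 7*(-74676) = -28 - 522732 = -522760)
1/((-1*(-9136) + 32705)*(46408 - 17718) + s) = 1/((-1*(-9136) + 32705)*(46408 - 17718) - 522760) = 1/((9136 + 32705)*28690 - 522760) = 1/(41841*28690 - 522760) = 1/(1200418290 - 522760) = 1/1199895530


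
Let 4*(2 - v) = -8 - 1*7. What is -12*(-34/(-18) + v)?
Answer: -275/3 ≈ -91.667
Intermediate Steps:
v = 23/4 (v = 2 - (-8 - 1*7)/4 = 2 - (-8 - 7)/4 = 2 - ¼*(-15) = 2 + 15/4 = 23/4 ≈ 5.7500)
-12*(-34/(-18) + v) = -12*(-34/(-18) + 23/4) = -12*(-34*(-1/18) + 23/4) = -12*(17/9 + 23/4) = -12*275/36 = -275/3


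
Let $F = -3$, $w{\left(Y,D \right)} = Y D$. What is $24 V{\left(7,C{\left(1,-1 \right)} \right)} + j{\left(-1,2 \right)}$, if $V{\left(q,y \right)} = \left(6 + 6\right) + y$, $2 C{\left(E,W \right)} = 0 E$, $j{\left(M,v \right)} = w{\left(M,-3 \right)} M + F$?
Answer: $282$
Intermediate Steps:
$w{\left(Y,D \right)} = D Y$
$j{\left(M,v \right)} = -3 - 3 M^{2}$ ($j{\left(M,v \right)} = - 3 M M - 3 = - 3 M^{2} - 3 = -3 - 3 M^{2}$)
$C{\left(E,W \right)} = 0$ ($C{\left(E,W \right)} = \frac{0 E}{2} = \frac{1}{2} \cdot 0 = 0$)
$V{\left(q,y \right)} = 12 + y$
$24 V{\left(7,C{\left(1,-1 \right)} \right)} + j{\left(-1,2 \right)} = 24 \left(12 + 0\right) - \left(3 + 3 \left(-1\right)^{2}\right) = 24 \cdot 12 - 6 = 288 - 6 = 282$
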